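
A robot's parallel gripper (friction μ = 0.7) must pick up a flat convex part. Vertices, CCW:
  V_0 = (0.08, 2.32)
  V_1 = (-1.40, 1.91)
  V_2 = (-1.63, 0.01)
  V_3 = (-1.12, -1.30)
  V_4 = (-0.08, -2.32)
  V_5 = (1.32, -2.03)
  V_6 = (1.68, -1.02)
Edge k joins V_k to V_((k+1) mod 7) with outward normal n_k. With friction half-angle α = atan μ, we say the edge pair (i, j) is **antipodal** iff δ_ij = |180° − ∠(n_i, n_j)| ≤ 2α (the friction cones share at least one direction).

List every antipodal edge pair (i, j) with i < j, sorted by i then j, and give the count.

α = atan 0.7 = 34.99°;  2α = 69.98°
n_0 = (-0.2670, +0.9637)
n_1 = (-0.9928, +0.1202)
n_2 = (-0.9319, -0.3628)
n_3 = (-0.7002, -0.7139)
n_4 = (+0.2028, -0.9792)
n_5 = (+0.9420, -0.3357)
n_6 = (+0.9019, +0.4320)
  (0,1): δ = 112.39°  ·
  (0,2): δ = 84.21°  ·
  (0,3): δ = 59.93°  ✓
  (0,4): δ = 3.78°  ✓
  (0,5): δ = 54.90°  ✓
  (0,6): δ = 100.11°  ·
  (1,2): δ = 151.83°  ·
  (1,3): δ = 127.54°  ·
  (1,4): δ = 71.39°  ·
  (1,5): δ = 12.72°  ✓
  (1,6): δ = 32.50°  ✓
  (2,3): δ = 155.72°  ·
  (2,4): δ = 99.57°  ·
  (2,5): δ = 40.89°  ✓
  (2,6): δ = 4.32°  ✓
  (3,4): δ = 123.85°  ·
  (3,5): δ = 65.17°  ✓
  (3,6): δ = 19.96°  ✓
  (4,5): δ = 121.32°  ·
  (4,6): δ = 76.11°  ·
  (5,6): δ = 134.79°  ·
antipodal pairs: 9

count = 9; pairs: (0,3), (0,4), (0,5), (1,5), (1,6), (2,5), (2,6), (3,5), (3,6)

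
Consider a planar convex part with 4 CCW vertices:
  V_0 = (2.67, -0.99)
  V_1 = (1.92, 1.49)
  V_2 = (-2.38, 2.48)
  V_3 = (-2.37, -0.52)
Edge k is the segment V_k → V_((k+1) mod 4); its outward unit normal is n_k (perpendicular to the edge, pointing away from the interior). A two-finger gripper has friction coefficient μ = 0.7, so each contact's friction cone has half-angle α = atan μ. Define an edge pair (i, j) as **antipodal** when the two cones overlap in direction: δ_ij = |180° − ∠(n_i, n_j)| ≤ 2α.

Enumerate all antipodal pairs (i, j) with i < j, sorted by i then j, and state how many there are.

count = 3; pairs: (0,2), (0,3), (1,3)

α = atan 0.7 = 34.99°;  2α = 69.98°
n_0 = (+0.9572, +0.2895)
n_1 = (+0.2244, +0.9745)
n_2 = (-1.0000, -0.0033)
n_3 = (-0.0929, -0.9957)
  (0,1): δ = 119.79°  ·
  (0,2): δ = 16.64°  ✓
  (0,3): δ = 67.85°  ✓
  (1,2): δ = 76.84°  ·
  (1,3): δ = 7.64°  ✓
  (2,3): δ = 95.52°  ·
antipodal pairs: 3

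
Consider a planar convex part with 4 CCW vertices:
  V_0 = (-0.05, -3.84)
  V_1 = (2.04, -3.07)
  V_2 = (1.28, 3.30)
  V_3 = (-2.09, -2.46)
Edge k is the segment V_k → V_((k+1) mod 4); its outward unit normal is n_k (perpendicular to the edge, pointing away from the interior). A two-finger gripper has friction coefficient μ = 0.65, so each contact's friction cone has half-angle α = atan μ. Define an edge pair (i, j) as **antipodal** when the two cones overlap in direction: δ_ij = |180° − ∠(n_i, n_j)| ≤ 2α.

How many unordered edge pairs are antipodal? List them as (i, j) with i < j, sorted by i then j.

count = 3; pairs: (0,2), (1,2), (1,3)

α = atan 0.65 = 33.02°;  2α = 66.05°
n_0 = (+0.3457, -0.9383)
n_1 = (+0.9930, +0.1185)
n_2 = (-0.8631, +0.5050)
n_3 = (-0.5603, -0.8283)
  (0,1): δ = 103.42°  ·
  (0,2): δ = 39.44°  ✓
  (0,3): δ = 125.70°  ·
  (1,2): δ = 37.13°  ✓
  (1,3): δ = 49.12°  ✓
  (2,3): δ = 93.75°  ·
antipodal pairs: 3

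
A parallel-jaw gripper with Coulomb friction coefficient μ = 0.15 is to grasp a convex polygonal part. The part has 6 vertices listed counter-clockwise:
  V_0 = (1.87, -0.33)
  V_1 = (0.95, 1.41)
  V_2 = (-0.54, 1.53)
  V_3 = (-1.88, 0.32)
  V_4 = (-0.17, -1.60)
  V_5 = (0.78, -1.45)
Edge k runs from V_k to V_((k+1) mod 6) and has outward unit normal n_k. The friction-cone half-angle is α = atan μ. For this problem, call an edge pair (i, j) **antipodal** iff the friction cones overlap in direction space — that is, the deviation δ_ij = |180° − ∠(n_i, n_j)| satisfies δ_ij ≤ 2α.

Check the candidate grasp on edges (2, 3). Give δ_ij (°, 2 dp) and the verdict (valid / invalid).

δ = 90.39°, invalid

α = atan 0.15 = 8.53°;  2α = 17.06°
edge 2: e_2 = (-1.34, -1.21);  n_2 = (-0.6702, +0.7422)
edge 3: e_3 = (+1.71, -1.92);  n_3 = (-0.7468, -0.6651)
∠(n_2, n_3) = 89.61°
δ = |180° − 89.61°| = 90.39°
90.39° > 2α = 17.06°  →  invalid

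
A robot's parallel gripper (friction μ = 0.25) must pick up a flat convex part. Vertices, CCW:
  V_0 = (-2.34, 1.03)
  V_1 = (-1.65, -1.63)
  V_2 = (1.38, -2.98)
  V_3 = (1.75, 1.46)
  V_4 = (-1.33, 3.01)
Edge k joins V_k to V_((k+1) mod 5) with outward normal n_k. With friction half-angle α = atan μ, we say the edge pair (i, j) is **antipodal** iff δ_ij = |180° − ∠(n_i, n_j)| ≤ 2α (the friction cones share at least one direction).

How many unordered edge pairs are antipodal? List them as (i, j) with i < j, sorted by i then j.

α = atan 0.25 = 14.04°;  2α = 28.07°
n_0 = (-0.9680, -0.2511)
n_1 = (-0.4070, -0.9134)
n_2 = (+0.9965, -0.0830)
n_3 = (+0.4495, +0.8933)
n_4 = (-0.8908, +0.4544)
  (0,1): δ = 128.56°  ·
  (0,2): δ = 19.31°  ✓
  (0,3): δ = 48.74°  ·
  (0,4): δ = 138.43°  ·
  (1,2): δ = 70.75°  ·
  (1,3): δ = 2.70°  ✓
  (1,4): δ = 86.99°  ·
  (2,3): δ = 111.95°  ·
  (2,4): δ = 22.26°  ✓
  (3,4): δ = 90.31°  ·
antipodal pairs: 3

count = 3; pairs: (0,2), (1,3), (2,4)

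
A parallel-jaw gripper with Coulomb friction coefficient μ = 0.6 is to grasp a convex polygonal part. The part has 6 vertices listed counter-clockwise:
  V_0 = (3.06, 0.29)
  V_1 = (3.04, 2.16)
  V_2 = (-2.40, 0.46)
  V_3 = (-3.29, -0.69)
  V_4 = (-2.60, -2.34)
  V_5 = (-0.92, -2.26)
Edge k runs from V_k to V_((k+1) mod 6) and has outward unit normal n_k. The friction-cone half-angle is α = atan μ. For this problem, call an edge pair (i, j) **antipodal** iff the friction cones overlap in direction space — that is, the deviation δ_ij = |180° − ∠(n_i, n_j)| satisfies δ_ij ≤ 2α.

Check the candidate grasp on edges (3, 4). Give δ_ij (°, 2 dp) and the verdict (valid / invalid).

α = atan 0.6 = 30.96°;  2α = 61.93°
edge 3: e_3 = (+0.69, -1.65);  n_3 = (-0.9226, -0.3858)
edge 4: e_4 = (+1.68, +0.08);  n_4 = (+0.0476, -0.9989)
∠(n_3, n_4) = 70.03°
δ = |180° − 70.03°| = 109.97°
109.97° > 2α = 61.93°  →  invalid

δ = 109.97°, invalid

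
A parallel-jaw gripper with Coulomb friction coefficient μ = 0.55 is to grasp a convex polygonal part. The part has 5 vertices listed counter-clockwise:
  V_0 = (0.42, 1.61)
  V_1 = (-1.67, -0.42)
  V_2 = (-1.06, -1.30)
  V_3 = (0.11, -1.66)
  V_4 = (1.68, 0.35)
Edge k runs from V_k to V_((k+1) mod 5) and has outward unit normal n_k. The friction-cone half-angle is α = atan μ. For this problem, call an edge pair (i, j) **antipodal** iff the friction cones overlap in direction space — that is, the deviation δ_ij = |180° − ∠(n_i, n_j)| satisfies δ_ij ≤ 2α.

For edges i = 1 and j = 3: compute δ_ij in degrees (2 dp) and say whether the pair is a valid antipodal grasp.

α = atan 0.55 = 28.81°;  2α = 57.62°
edge 1: e_1 = (+0.61, -0.88);  n_1 = (-0.8219, -0.5697)
edge 3: e_3 = (+1.57, +2.01);  n_3 = (+0.7881, -0.6156)
∠(n_1, n_3) = 107.28°
δ = |180° − 107.28°| = 72.72°
72.72° > 2α = 57.62°  →  invalid

δ = 72.72°, invalid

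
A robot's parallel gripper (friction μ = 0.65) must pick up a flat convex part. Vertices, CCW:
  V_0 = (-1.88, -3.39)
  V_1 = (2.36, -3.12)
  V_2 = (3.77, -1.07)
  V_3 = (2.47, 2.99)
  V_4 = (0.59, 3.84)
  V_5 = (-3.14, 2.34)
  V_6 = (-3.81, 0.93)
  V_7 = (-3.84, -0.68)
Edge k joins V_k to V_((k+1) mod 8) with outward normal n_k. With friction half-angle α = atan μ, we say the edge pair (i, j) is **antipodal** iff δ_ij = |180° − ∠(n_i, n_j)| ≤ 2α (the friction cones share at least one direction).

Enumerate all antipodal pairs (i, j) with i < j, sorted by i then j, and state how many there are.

α = atan 0.65 = 33.02°;  2α = 66.05°
n_0 = (+0.0636, -0.9980)
n_1 = (+0.8239, -0.5667)
n_2 = (+0.9524, +0.3049)
n_3 = (+0.4120, +0.9112)
n_4 = (-0.3731, +0.9278)
n_5 = (-0.9032, +0.4292)
n_6 = (-0.9998, +0.0186)
n_7 = (-0.8103, -0.5860)
  (0,1): δ = 128.16°  ·
  (0,2): δ = 75.89°  ·
  (0,3): δ = 27.97°  ✓
  (0,4): δ = 18.26°  ✓
  (0,5): δ = 60.94°  ✓
  (0,6): δ = 85.29°  ·
  (0,7): δ = 122.23°  ·
  (1,2): δ = 127.72°  ·
  (1,3): δ = 79.81°  ·
  (1,4): δ = 33.57°  ✓
  (1,5): δ = 9.10°  ✓
  (1,6): δ = 33.45°  ✓
  (1,7): δ = 70.40°  ·
  (2,3): δ = 132.08°  ·
  (2,4): δ = 85.85°  ·
  (2,5): δ = 43.17°  ✓
  (2,6): δ = 18.82°  ✓
  (2,7): δ = 18.12°  ✓
  (3,4): δ = 133.76°  ·
  (3,5): δ = 91.09°  ·
  (3,6): δ = 66.74°  ·
  (3,7): δ = 29.79°  ✓
  (4,5): δ = 137.32°  ·
  (4,6): δ = 112.97°  ·
  (4,7): δ = 76.03°  ·
  (5,6): δ = 155.65°  ·
  (5,7): δ = 118.71°  ·
  (6,7): δ = 143.06°  ·
antipodal pairs: 10

count = 10; pairs: (0,3), (0,4), (0,5), (1,4), (1,5), (1,6), (2,5), (2,6), (2,7), (3,7)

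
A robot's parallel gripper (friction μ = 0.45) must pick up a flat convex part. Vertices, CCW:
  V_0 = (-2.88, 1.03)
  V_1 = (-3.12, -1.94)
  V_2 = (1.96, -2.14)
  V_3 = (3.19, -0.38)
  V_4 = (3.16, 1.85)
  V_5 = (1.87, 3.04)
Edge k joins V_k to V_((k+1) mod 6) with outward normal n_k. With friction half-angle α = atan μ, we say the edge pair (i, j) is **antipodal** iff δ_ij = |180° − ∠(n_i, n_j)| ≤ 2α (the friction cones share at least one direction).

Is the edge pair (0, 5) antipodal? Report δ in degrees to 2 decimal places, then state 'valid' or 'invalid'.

α = atan 0.45 = 24.23°;  2α = 48.46°
edge 0: e_0 = (-0.24, -2.97);  n_0 = (-0.9968, +0.0805)
edge 5: e_5 = (-4.75, -2.01);  n_5 = (-0.3897, +0.9209)
∠(n_0, n_5) = 62.44°
δ = |180° − 62.44°| = 117.56°
117.56° > 2α = 48.46°  →  invalid

δ = 117.56°, invalid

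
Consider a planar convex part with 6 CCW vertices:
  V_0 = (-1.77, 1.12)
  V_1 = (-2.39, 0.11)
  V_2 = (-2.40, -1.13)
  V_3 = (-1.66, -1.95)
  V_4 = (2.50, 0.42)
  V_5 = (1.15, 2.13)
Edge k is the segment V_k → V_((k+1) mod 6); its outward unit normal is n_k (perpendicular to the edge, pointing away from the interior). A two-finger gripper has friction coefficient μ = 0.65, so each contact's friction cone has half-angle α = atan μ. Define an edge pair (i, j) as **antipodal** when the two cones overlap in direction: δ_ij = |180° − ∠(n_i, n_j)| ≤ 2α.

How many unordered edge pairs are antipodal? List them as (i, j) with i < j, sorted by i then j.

count = 5; pairs: (0,3), (1,3), (1,4), (2,4), (3,5)

α = atan 0.65 = 33.02°;  2α = 66.05°
n_0 = (-0.8522, +0.5232)
n_1 = (-1.0000, +0.0081)
n_2 = (-0.7424, -0.6700)
n_3 = (+0.4950, -0.8689)
n_4 = (+0.7849, +0.6196)
n_5 = (-0.3269, +0.9451)
  (0,1): δ = 148.92°  ·
  (0,2): δ = 106.39°  ·
  (0,3): δ = 28.79°  ✓
  (0,4): δ = 69.83°  ·
  (0,5): δ = 140.62°  ·
  (1,2): δ = 137.47°  ·
  (1,3): δ = 59.87°  ✓
  (1,4): δ = 38.75°  ✓
  (1,5): δ = 109.54°  ·
  (2,3): δ = 102.39°  ·
  (2,4): δ = 3.77°  ✓
  (2,5): δ = 67.02°  ·
  (3,4): δ = 81.38°  ·
  (3,5): δ = 10.59°  ✓
  (4,5): δ = 109.21°  ·
antipodal pairs: 5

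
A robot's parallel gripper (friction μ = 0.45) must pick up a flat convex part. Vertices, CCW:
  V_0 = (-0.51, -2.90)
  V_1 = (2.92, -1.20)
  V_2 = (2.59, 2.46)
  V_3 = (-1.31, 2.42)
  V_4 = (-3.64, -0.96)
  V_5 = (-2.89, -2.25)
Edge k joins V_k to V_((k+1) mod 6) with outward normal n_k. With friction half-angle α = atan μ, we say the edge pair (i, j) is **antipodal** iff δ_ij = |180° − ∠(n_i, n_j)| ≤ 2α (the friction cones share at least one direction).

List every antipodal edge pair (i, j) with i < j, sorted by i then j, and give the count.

count = 5; pairs: (0,2), (0,3), (1,3), (1,4), (2,5)

α = atan 0.45 = 24.23°;  2α = 48.46°
n_0 = (+0.4441, -0.8960)
n_1 = (+0.9960, +0.0898)
n_2 = (-0.0103, +0.9999)
n_3 = (-0.8233, +0.5676)
n_4 = (-0.8645, -0.5026)
n_5 = (-0.2635, -0.9647)
  (0,1): δ = 111.21°  ·
  (0,2): δ = 25.78°  ✓
  (0,3): δ = 29.06°  ✓
  (0,4): δ = 93.81°  ·
  (0,5): δ = 138.36°  ·
  (1,2): δ = 94.56°  ·
  (1,3): δ = 39.73°  ✓
  (1,4): δ = 25.02°  ✓
  (1,5): δ = 69.57°  ·
  (2,3): δ = 125.17°  ·
  (2,4): δ = 60.41°  ·
  (2,5): δ = 15.86°  ✓
  (3,4): δ = 115.25°  ·
  (3,5): δ = 70.70°  ·
  (4,5): δ = 135.45°  ·
antipodal pairs: 5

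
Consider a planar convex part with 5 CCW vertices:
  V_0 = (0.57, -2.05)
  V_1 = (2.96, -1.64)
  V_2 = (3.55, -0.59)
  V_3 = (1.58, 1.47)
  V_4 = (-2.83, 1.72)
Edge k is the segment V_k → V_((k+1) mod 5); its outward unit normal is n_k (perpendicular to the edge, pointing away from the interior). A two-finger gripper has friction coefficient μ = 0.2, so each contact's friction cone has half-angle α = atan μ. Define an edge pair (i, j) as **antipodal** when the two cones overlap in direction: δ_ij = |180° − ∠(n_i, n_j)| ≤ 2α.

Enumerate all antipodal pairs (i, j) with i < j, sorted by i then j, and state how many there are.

α = atan 0.2 = 11.31°;  2α = 22.62°
n_0 = (+0.1691, -0.9856)
n_1 = (+0.8718, -0.4899)
n_2 = (+0.7227, +0.6911)
n_3 = (+0.0566, +0.9984)
n_4 = (-0.7426, -0.6697)
  (0,1): δ = 129.07°  ·
  (0,2): δ = 56.01°  ·
  (0,3): δ = 12.98°  ✓
  (0,4): δ = 122.31°  ·
  (1,2): δ = 106.95°  ·
  (1,3): δ = 63.91°  ·
  (1,4): δ = 71.38°  ·
  (2,3): δ = 136.97°  ·
  (2,4): δ = 1.67°  ✓
  (3,4): δ = 44.71°  ·
antipodal pairs: 2

count = 2; pairs: (0,3), (2,4)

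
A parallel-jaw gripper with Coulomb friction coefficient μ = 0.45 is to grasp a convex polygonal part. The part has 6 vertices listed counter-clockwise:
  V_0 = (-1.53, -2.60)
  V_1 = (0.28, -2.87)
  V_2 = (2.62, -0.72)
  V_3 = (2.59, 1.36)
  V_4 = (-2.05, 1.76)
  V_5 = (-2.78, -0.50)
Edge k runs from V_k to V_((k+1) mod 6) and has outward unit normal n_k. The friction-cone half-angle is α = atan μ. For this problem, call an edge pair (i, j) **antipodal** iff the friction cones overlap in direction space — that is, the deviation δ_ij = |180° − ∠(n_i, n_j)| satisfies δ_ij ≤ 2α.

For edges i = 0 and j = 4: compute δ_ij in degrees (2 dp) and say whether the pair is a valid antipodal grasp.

δ = 80.58°, invalid

α = atan 0.45 = 24.23°;  2α = 48.46°
edge 0: e_0 = (+1.81, -0.27);  n_0 = (-0.1475, -0.9891)
edge 4: e_4 = (-0.73, -2.26);  n_4 = (-0.9516, +0.3074)
∠(n_0, n_4) = 99.42°
δ = |180° − 99.42°| = 80.58°
80.58° > 2α = 48.46°  →  invalid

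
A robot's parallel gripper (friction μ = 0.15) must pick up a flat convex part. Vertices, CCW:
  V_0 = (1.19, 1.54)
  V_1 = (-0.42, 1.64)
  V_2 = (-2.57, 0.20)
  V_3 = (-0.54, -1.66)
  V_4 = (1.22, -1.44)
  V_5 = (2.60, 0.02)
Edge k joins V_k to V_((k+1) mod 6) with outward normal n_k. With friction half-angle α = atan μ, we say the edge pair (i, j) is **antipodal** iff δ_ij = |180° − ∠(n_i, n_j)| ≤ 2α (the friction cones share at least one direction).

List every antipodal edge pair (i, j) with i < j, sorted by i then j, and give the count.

α = atan 0.15 = 8.53°;  2α = 17.06°
n_0 = (+0.0620, +0.9981)
n_1 = (-0.5565, +0.8309)
n_2 = (-0.6756, -0.7373)
n_3 = (+0.1240, -0.9923)
n_4 = (+0.7267, -0.6869)
n_5 = (+0.7331, +0.6801)
  (0,1): δ = 142.63°  ·
  (0,2): δ = 38.94°  ·
  (0,3): δ = 10.68°  ✓
  (0,4): δ = 50.17°  ·
  (0,5): δ = 136.40°  ·
  (1,2): δ = 76.31°  ·
  (1,3): δ = 26.69°  ·
  (1,4): δ = 12.80°  ✓
  (1,5): δ = 99.04°  ·
  (2,3): δ = 130.38°  ·
  (2,4): δ = 90.89°  ·
  (2,5): δ = 4.65°  ✓
  (3,4): δ = 140.51°  ·
  (3,5): δ = 54.28°  ·
  (4,5): δ = 93.76°  ·
antipodal pairs: 3

count = 3; pairs: (0,3), (1,4), (2,5)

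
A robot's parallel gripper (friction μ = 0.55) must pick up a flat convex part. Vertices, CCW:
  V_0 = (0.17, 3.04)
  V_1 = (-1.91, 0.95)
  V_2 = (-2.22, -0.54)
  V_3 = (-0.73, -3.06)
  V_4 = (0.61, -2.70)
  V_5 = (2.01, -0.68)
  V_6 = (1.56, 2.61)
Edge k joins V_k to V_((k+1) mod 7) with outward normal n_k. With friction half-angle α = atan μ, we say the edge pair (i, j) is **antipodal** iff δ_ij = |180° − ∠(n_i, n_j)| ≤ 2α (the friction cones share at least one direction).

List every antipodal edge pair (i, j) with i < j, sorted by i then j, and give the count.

count = 8; pairs: (0,3), (0,4), (0,5), (1,4), (1,5), (2,5), (2,6), (3,6)

α = atan 0.55 = 28.81°;  2α = 57.62°
n_0 = (-0.7088, +0.7054)
n_1 = (-0.9790, +0.2037)
n_2 = (-0.8608, -0.5090)
n_3 = (+0.2595, -0.9658)
n_4 = (+0.8219, -0.5696)
n_5 = (+0.9908, +0.1355)
n_6 = (+0.2955, +0.9553)
  (0,1): δ = 146.89°  ·
  (0,2): δ = 104.54°  ·
  (0,3): δ = 30.10°  ✓
  (0,4): δ = 10.14°  ✓
  (0,5): δ = 52.65°  ✓
  (0,6): δ = 117.67°  ·
  (1,2): δ = 137.65°  ·
  (1,3): δ = 63.21°  ·
  (1,4): δ = 22.97°  ✓
  (1,5): δ = 19.54°  ✓
  (1,6): δ = 84.56°  ·
  (2,3): δ = 105.56°  ·
  (2,4): δ = 65.32°  ·
  (2,5): δ = 22.81°  ✓
  (2,6): δ = 42.22°  ✓
  (3,4): δ = 139.76°  ·
  (3,5): δ = 97.25°  ·
  (3,6): δ = 32.23°  ✓
  (4,5): δ = 137.49°  ·
  (4,6): δ = 72.46°  ·
  (5,6): δ = 114.98°  ·
antipodal pairs: 8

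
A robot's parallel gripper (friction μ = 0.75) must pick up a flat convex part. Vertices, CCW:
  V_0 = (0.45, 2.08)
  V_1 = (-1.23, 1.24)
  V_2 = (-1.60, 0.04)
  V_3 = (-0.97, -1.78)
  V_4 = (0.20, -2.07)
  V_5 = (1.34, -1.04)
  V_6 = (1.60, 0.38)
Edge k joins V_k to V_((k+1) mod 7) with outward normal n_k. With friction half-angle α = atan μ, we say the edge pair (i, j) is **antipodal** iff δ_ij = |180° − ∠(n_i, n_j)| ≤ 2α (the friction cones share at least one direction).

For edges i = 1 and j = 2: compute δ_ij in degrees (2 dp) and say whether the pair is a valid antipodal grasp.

δ = 143.77°, invalid

α = atan 0.75 = 36.87°;  2α = 73.74°
edge 1: e_1 = (-0.37, -1.20);  n_1 = (-0.9556, +0.2946)
edge 2: e_2 = (+0.63, -1.82);  n_2 = (-0.9450, -0.3271)
∠(n_1, n_2) = 36.23°
δ = |180° − 36.23°| = 143.77°
143.77° > 2α = 73.74°  →  invalid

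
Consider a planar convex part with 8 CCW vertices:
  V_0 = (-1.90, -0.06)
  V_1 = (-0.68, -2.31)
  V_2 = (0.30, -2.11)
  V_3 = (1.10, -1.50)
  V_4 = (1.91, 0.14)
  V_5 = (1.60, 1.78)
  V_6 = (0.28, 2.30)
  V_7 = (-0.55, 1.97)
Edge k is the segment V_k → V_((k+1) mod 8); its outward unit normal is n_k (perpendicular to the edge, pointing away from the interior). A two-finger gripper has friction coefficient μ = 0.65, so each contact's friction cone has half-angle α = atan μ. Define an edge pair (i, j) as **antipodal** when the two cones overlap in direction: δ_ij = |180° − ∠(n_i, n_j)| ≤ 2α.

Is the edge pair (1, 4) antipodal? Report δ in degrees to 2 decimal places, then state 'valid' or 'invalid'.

δ = 90.83°, invalid

α = atan 0.65 = 33.02°;  2α = 66.05°
edge 1: e_1 = (+0.98, +0.20);  n_1 = (+0.2000, -0.9798)
edge 4: e_4 = (-0.31, +1.64);  n_4 = (+0.9826, +0.1857)
∠(n_1, n_4) = 89.17°
δ = |180° − 89.17°| = 90.83°
90.83° > 2α = 66.05°  →  invalid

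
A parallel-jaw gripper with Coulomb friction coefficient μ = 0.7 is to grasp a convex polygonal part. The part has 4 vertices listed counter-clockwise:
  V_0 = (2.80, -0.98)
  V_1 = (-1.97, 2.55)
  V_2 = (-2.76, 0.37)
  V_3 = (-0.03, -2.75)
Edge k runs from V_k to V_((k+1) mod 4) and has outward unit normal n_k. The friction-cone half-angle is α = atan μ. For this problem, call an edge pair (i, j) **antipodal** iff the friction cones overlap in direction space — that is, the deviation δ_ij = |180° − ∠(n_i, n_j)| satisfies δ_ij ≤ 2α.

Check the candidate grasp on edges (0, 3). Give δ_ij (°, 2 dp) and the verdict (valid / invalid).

α = atan 0.7 = 34.99°;  2α = 69.98°
edge 0: e_0 = (-4.77, +3.53);  n_0 = (+0.5949, +0.8038)
edge 3: e_3 = (+2.83, +1.77);  n_3 = (+0.5303, -0.8478)
∠(n_0, n_3) = 111.47°
δ = |180° − 111.47°| = 68.53°
68.53° ≤ 2α = 69.98°  →  valid

δ = 68.53°, valid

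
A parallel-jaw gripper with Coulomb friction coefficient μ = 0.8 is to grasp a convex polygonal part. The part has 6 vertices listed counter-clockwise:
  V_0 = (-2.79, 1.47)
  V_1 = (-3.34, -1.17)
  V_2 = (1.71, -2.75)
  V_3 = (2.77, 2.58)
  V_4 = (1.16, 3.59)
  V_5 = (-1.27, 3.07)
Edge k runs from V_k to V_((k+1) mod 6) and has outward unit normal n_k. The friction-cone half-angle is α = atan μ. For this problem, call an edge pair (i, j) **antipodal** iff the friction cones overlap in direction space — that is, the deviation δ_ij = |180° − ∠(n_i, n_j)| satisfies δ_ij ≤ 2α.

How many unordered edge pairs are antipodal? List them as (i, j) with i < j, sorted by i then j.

α = atan 0.8 = 38.66°;  2α = 77.32°
n_0 = (-0.9790, +0.2040)
n_1 = (-0.2986, -0.9544)
n_2 = (+0.9808, -0.1951)
n_3 = (+0.5314, +0.8471)
n_4 = (-0.2093, +0.9779)
n_5 = (-0.7250, +0.6887)
  (0,1): δ = 95.61°  ·
  (0,2): δ = 0.52°  ✓
  (0,3): δ = 69.67°  ✓
  (0,4): δ = 113.85°  ·
  (0,5): δ = 148.24°  ·
  (1,2): δ = 83.87°  ·
  (1,3): δ = 14.73°  ✓
  (1,4): δ = 29.45°  ✓
  (1,5): δ = 63.84°  ✓
  (2,3): δ = 110.85°  ·
  (2,4): δ = 66.67°  ✓
  (2,5): δ = 32.28°  ✓
  (3,4): δ = 135.82°  ·
  (3,5): δ = 101.43°  ·
  (4,5): δ = 145.61°  ·
antipodal pairs: 7

count = 7; pairs: (0,2), (0,3), (1,3), (1,4), (1,5), (2,4), (2,5)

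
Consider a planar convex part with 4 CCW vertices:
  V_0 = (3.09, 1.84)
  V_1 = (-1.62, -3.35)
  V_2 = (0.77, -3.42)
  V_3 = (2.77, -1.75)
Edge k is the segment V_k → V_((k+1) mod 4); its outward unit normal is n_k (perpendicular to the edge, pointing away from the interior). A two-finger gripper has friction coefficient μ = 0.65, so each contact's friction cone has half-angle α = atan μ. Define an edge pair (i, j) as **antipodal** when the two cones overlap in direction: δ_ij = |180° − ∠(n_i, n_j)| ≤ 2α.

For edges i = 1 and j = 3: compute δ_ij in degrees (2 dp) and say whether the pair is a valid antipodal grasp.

α = atan 0.65 = 33.02°;  2α = 66.05°
edge 1: e_1 = (+2.39, -0.07);  n_1 = (-0.0293, -0.9996)
edge 3: e_3 = (+0.32, +3.59);  n_3 = (+0.9961, -0.0888)
∠(n_1, n_3) = 86.58°
δ = |180° − 86.58°| = 93.42°
93.42° > 2α = 66.05°  →  invalid

δ = 93.42°, invalid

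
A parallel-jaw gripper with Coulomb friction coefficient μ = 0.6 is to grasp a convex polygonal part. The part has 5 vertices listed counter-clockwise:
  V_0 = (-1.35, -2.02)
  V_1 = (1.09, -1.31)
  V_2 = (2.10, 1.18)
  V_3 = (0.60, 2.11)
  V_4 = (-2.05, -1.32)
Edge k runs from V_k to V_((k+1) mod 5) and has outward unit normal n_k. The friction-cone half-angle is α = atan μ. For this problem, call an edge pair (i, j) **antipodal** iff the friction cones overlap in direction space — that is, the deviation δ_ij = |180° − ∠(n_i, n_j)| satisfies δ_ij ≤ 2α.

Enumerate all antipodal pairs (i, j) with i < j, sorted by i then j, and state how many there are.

α = atan 0.6 = 30.96°;  2α = 61.93°
n_0 = (+0.2794, -0.9602)
n_1 = (+0.9267, -0.3759)
n_2 = (+0.5269, +0.8499)
n_3 = (-0.7913, +0.6114)
n_4 = (-0.7071, -0.7071)
  (0,1): δ = 128.30°  ·
  (0,2): δ = 48.02°  ✓
  (0,3): δ = 36.09°  ✓
  (0,4): δ = 118.78°  ·
  (1,2): δ = 99.72°  ·
  (1,3): δ = 15.61°  ✓
  (1,4): δ = 67.08°  ·
  (2,3): δ = 95.89°  ·
  (2,4): δ = 13.20°  ✓
  (3,4): δ = 97.31°  ·
antipodal pairs: 4

count = 4; pairs: (0,2), (0,3), (1,3), (2,4)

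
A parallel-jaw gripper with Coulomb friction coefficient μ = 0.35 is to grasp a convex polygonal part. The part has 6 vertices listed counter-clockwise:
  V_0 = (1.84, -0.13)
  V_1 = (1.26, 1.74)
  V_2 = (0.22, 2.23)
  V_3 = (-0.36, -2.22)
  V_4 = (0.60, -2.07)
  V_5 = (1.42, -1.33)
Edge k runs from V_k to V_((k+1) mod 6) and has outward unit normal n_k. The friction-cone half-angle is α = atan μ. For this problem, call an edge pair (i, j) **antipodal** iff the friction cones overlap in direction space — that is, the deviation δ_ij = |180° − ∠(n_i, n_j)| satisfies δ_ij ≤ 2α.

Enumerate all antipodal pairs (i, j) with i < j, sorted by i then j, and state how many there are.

count = 3; pairs: (0,2), (1,3), (2,5)

α = atan 0.35 = 19.29°;  2α = 38.58°
n_0 = (+0.9551, +0.2962)
n_1 = (+0.4262, +0.9046)
n_2 = (-0.9916, +0.1292)
n_3 = (+0.1544, -0.9880)
n_4 = (+0.6700, -0.7424)
n_5 = (+0.9439, -0.3304)
  (0,1): δ = 132.46°  ·
  (0,2): δ = 24.66°  ✓
  (0,3): δ = 81.65°  ·
  (0,4): δ = 114.83°  ·
  (0,5): δ = 143.48°  ·
  (1,2): δ = 72.20°  ·
  (1,3): δ = 34.11°  ✓
  (1,4): δ = 67.29°  ·
  (1,5): δ = 95.94°  ·
  (2,3): δ = 73.69°  ·
  (2,4): δ = 40.51°  ·
  (2,5): δ = 11.86°  ✓
  (3,4): δ = 146.82°  ·
  (3,5): δ = 118.17°  ·
  (4,5): δ = 151.35°  ·
antipodal pairs: 3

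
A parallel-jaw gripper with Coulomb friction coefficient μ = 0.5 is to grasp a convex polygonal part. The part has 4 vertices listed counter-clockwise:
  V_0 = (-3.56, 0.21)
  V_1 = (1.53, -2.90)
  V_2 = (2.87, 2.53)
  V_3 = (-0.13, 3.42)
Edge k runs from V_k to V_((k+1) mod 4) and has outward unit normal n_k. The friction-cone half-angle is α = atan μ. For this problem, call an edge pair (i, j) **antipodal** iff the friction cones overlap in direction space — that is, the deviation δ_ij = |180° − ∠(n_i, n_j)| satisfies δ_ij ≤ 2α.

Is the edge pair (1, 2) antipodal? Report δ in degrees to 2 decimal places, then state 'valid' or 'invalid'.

δ = 92.66°, invalid

α = atan 0.5 = 26.57°;  2α = 53.13°
edge 1: e_1 = (+1.34, +5.43);  n_1 = (+0.9709, -0.2396)
edge 2: e_2 = (-3.00, +0.89);  n_2 = (+0.2844, +0.9587)
∠(n_1, n_2) = 87.34°
δ = |180° − 87.34°| = 92.66°
92.66° > 2α = 53.13°  →  invalid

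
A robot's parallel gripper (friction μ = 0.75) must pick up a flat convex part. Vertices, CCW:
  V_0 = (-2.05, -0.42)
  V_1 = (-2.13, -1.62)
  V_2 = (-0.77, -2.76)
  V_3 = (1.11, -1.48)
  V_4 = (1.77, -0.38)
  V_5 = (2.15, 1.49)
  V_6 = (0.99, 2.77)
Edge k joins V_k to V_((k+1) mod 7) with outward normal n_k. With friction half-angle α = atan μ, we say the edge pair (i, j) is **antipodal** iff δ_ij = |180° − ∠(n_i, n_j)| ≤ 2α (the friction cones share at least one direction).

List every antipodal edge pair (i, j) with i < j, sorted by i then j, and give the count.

count = 9; pairs: (0,2), (0,3), (0,4), (0,5), (1,4), (1,5), (2,6), (3,6), (4,6)

α = atan 0.75 = 36.87°;  2α = 73.74°
n_0 = (-0.9978, +0.0665)
n_1 = (-0.6424, -0.7664)
n_2 = (+0.5628, -0.8266)
n_3 = (+0.8575, -0.5145)
n_4 = (+0.9800, -0.1991)
n_5 = (+0.7410, +0.6715)
n_6 = (-0.7239, +0.6899)
  (0,1): δ = 126.16°  ·
  (0,2): δ = 51.94°  ✓
  (0,3): δ = 27.15°  ✓
  (0,4): δ = 7.67°  ✓
  (0,5): δ = 46.00°  ✓
  (0,6): δ = 140.19°  ·
  (1,2): δ = 105.78°  ·
  (1,3): δ = 80.99°  ·
  (1,4): δ = 61.52°  ✓
  (1,5): δ = 7.84°  ✓
  (1,6): δ = 86.35°  ·
  (2,3): δ = 155.21°  ·
  (2,4): δ = 135.74°  ·
  (2,5): δ = 82.06°  ·
  (2,6): δ = 12.13°  ✓
  (3,4): δ = 160.52°  ·
  (3,5): δ = 106.85°  ·
  (3,6): δ = 12.66°  ✓
  (4,5): δ = 126.33°  ·
  (4,6): δ = 32.13°  ✓
  (5,6): δ = 85.81°  ·
antipodal pairs: 9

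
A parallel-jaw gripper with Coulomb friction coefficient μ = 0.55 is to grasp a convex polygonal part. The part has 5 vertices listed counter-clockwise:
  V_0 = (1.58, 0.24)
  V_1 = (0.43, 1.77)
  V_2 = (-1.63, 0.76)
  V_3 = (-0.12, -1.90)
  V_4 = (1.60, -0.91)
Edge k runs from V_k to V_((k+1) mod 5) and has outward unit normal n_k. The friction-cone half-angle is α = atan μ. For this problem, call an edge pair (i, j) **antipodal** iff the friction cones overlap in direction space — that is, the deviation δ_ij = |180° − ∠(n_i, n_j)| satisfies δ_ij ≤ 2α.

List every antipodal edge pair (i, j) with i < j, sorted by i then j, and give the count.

α = atan 0.55 = 28.81°;  2α = 57.62°
n_0 = (+0.7994, +0.6008)
n_1 = (-0.4402, +0.8979)
n_2 = (-0.8696, -0.4937)
n_3 = (+0.4988, -0.8667)
n_4 = (+0.9998, +0.0174)
  (0,1): δ = 100.81°  ·
  (0,2): δ = 7.35°  ✓
  (0,3): δ = 82.99°  ·
  (0,4): δ = 144.07°  ·
  (1,2): δ = 86.54°  ·
  (1,3): δ = 3.81°  ✓
  (1,4): δ = 64.88°  ·
  (2,3): δ = 89.66°  ·
  (2,4): δ = 28.59°  ✓
  (3,4): δ = 118.93°  ·
antipodal pairs: 3

count = 3; pairs: (0,2), (1,3), (2,4)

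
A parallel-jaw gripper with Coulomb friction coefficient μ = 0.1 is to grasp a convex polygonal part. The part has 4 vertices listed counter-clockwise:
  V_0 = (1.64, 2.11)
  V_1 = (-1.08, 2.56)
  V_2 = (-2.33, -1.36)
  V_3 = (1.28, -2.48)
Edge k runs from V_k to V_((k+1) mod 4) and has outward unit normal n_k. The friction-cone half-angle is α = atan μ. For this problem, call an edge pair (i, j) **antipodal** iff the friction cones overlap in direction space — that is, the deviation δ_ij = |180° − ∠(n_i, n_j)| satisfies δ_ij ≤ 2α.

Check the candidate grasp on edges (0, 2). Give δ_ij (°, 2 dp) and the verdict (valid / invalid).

α = atan 0.1 = 5.71°;  2α = 11.42°
edge 0: e_0 = (-2.72, +0.45);  n_0 = (+0.1632, +0.9866)
edge 2: e_2 = (+3.61, -1.12);  n_2 = (-0.2963, -0.9551)
∠(n_0, n_2) = 172.16°
δ = |180° − 172.16°| = 7.84°
7.84° ≤ 2α = 11.42°  →  valid

δ = 7.84°, valid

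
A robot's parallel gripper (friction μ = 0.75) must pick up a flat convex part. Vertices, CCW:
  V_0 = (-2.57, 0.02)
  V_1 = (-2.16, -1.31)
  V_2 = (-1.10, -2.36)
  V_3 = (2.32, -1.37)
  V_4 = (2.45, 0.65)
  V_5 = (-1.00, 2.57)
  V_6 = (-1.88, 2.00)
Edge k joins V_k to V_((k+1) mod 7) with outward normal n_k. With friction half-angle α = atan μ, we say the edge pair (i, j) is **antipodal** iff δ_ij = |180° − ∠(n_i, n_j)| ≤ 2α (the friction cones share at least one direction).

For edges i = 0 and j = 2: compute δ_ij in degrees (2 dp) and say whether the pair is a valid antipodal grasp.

δ = 90.99°, invalid

α = atan 0.75 = 36.87°;  2α = 73.74°
edge 0: e_0 = (+0.41, -1.33);  n_0 = (-0.9556, -0.2946)
edge 2: e_2 = (+3.42, +0.99);  n_2 = (+0.2781, -0.9606)
∠(n_0, n_2) = 89.01°
δ = |180° − 89.01°| = 90.99°
90.99° > 2α = 73.74°  →  invalid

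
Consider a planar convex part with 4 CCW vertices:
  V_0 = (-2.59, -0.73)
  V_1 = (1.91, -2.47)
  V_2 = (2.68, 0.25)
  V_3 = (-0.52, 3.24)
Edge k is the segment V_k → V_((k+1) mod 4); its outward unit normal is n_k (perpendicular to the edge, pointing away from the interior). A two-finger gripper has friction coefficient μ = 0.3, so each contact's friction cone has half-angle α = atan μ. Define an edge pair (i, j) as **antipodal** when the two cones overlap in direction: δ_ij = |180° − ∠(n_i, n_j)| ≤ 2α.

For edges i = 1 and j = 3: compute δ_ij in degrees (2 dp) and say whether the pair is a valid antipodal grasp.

α = atan 0.3 = 16.70°;  2α = 33.40°
edge 1: e_1 = (+0.77, +2.72);  n_1 = (+0.9622, -0.2724)
edge 3: e_3 = (-2.07, -3.97);  n_3 = (-0.8867, +0.4623)
∠(n_1, n_3) = 168.27°
δ = |180° − 168.27°| = 11.73°
11.73° ≤ 2α = 33.40°  →  valid

δ = 11.73°, valid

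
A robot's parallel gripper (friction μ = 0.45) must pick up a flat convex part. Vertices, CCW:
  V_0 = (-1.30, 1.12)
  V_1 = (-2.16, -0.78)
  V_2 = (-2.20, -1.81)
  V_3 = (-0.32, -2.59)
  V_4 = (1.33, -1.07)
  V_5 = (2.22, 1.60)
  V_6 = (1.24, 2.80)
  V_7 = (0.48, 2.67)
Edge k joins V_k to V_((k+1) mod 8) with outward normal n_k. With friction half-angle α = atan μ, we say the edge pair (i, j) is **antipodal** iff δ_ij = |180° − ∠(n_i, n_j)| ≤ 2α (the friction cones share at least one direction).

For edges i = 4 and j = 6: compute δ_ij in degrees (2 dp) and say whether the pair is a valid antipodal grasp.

δ = 61.86°, invalid

α = atan 0.45 = 24.23°;  2α = 48.46°
edge 4: e_4 = (+0.89, +2.67);  n_4 = (+0.9487, -0.3162)
edge 6: e_6 = (-0.76, -0.13);  n_6 = (-0.1686, +0.9857)
∠(n_4, n_6) = 118.14°
δ = |180° − 118.14°| = 61.86°
61.86° > 2α = 48.46°  →  invalid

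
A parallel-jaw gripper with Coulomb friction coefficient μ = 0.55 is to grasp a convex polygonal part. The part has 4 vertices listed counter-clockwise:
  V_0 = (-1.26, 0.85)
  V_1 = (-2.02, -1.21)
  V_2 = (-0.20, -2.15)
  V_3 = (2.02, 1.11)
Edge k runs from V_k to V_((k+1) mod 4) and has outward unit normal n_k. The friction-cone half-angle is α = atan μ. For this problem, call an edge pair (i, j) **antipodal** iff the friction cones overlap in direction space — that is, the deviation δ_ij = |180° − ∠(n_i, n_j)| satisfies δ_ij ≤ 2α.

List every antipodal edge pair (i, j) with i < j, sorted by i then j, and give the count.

α = atan 0.55 = 28.81°;  2α = 57.62°
n_0 = (-0.9382, +0.3461)
n_1 = (-0.4589, -0.8885)
n_2 = (+0.8265, -0.5629)
n_3 = (-0.0790, +0.9969)
  (0,1): δ = 97.06°  ·
  (0,2): δ = 14.00°  ✓
  (0,3): δ = 114.78°  ·
  (1,2): δ = 96.94°  ·
  (1,3): δ = 31.85°  ✓
  (2,3): δ = 51.21°  ✓
antipodal pairs: 3

count = 3; pairs: (0,2), (1,3), (2,3)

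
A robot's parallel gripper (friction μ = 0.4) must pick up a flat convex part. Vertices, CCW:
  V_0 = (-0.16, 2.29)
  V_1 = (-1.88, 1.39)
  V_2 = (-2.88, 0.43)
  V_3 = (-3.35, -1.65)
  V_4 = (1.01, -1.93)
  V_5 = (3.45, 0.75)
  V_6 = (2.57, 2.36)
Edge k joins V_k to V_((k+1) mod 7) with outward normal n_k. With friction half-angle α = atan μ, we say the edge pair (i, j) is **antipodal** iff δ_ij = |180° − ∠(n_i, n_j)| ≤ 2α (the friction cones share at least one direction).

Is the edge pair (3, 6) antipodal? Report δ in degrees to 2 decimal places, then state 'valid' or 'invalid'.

δ = 5.14°, valid

α = atan 0.4 = 21.80°;  2α = 43.60°
edge 3: e_3 = (+4.36, -0.28);  n_3 = (-0.0641, -0.9979)
edge 6: e_6 = (-2.73, -0.07);  n_6 = (-0.0256, +0.9997)
∠(n_3, n_6) = 174.86°
δ = |180° − 174.86°| = 5.14°
5.14° ≤ 2α = 43.60°  →  valid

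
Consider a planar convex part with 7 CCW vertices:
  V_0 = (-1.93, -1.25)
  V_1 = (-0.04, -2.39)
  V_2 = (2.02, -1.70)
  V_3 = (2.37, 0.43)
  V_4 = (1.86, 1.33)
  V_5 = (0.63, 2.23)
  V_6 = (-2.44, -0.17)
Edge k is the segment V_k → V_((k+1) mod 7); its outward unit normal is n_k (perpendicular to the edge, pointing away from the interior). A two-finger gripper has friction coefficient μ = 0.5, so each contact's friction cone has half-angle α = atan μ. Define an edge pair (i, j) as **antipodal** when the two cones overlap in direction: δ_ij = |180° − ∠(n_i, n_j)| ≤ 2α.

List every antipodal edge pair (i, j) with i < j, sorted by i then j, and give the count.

count = 7; pairs: (0,3), (0,4), (1,5), (2,5), (2,6), (3,6), (4,6)

α = atan 0.5 = 26.57°;  2α = 53.13°
n_0 = (-0.5165, -0.8563)
n_1 = (+0.3176, -0.9482)
n_2 = (+0.9868, -0.1621)
n_3 = (+0.8700, +0.4930)
n_4 = (+0.5905, +0.8070)
n_5 = (-0.6159, +0.7878)
n_6 = (-0.9042, -0.4270)
  (0,1): δ = 130.38°  ·
  (0,2): δ = 68.23°  ·
  (0,3): δ = 29.36°  ✓
  (0,4): δ = 5.10°  ✓
  (0,5): δ = 69.11°  ·
  (0,6): δ = 146.38°  ·
  (1,2): δ = 117.85°  ·
  (1,3): δ = 78.98°  ·
  (1,4): δ = 54.71°  ·
  (1,5): δ = 19.50°  ✓
  (1,6): δ = 96.76°  ·
  (2,3): δ = 141.13°  ·
  (2,4): δ = 116.86°  ·
  (2,5): δ = 42.65°  ✓
  (2,6): δ = 34.61°  ✓
  (3,4): δ = 155.73°  ·
  (3,5): δ = 81.52°  ·
  (3,6): δ = 4.26°  ✓
  (4,5): δ = 105.79°  ·
  (4,6): δ = 28.53°  ✓
  (5,6): δ = 102.74°  ·
antipodal pairs: 7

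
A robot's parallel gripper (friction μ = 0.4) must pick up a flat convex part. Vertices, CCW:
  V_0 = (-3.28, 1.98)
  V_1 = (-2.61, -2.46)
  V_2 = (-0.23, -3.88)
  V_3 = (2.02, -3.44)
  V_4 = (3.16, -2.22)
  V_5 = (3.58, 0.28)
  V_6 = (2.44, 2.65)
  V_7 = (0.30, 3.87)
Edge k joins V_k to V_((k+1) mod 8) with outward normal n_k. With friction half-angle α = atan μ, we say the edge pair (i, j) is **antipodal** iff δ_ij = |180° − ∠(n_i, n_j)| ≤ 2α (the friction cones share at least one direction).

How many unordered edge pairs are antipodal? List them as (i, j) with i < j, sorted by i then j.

α = atan 0.4 = 21.80°;  2α = 43.60°
n_0 = (-0.9888, -0.1492)
n_1 = (-0.5124, -0.8588)
n_2 = (+0.1919, -0.9814)
n_3 = (+0.7307, -0.6827)
n_4 = (+0.9862, -0.1657)
n_5 = (+0.9012, +0.4335)
n_6 = (+0.4953, +0.8687)
n_7 = (-0.4669, +0.8843)
  (0,1): δ = 129.40°  ·
  (0,2): δ = 87.52°  ·
  (0,3): δ = 51.64°  ·
  (0,4): δ = 18.12°  ✓
  (0,5): δ = 17.11°  ✓
  (0,6): δ = 51.73°  ·
  (0,7): δ = 109.25°  ·
  (1,2): δ = 138.11°  ·
  (1,3): δ = 102.24°  ·
  (1,4): δ = 68.71°  ·
  (1,5): δ = 33.49°  ✓
  (1,6): δ = 1.13°  ✓
  (1,7): δ = 58.65°  ·
  (2,3): δ = 144.12°  ·
  (2,4): δ = 110.60°  ·
  (2,5): δ = 75.38°  ·
  (2,6): δ = 40.75°  ✓
  (2,7): δ = 16.77°  ✓
  (3,4): δ = 146.48°  ·
  (3,5): δ = 111.25°  ·
  (3,6): δ = 76.63°  ·
  (3,7): δ = 19.11°  ✓
  (4,5): δ = 144.78°  ·
  (4,6): δ = 110.15°  ·
  (4,7): δ = 52.63°  ·
  (5,6): δ = 145.38°  ·
  (5,7): δ = 87.86°  ·
  (6,7): δ = 122.48°  ·
antipodal pairs: 7

count = 7; pairs: (0,4), (0,5), (1,5), (1,6), (2,6), (2,7), (3,7)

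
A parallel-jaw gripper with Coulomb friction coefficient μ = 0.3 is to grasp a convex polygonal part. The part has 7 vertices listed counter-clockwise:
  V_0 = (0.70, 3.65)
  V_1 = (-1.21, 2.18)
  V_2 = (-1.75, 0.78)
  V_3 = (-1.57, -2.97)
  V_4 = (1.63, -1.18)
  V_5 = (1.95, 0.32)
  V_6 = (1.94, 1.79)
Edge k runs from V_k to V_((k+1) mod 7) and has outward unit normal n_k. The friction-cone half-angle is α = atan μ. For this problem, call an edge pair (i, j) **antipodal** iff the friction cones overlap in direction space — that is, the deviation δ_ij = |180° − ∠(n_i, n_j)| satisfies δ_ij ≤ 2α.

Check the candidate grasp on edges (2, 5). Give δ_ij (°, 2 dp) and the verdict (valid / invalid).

δ = 2.36°, valid

α = atan 0.3 = 16.70°;  2α = 33.40°
edge 2: e_2 = (+0.18, -3.75);  n_2 = (-0.9988, -0.0479)
edge 5: e_5 = (-0.01, +1.47);  n_5 = (+1.0000, +0.0068)
∠(n_2, n_5) = 177.64°
δ = |180° − 177.64°| = 2.36°
2.36° ≤ 2α = 33.40°  →  valid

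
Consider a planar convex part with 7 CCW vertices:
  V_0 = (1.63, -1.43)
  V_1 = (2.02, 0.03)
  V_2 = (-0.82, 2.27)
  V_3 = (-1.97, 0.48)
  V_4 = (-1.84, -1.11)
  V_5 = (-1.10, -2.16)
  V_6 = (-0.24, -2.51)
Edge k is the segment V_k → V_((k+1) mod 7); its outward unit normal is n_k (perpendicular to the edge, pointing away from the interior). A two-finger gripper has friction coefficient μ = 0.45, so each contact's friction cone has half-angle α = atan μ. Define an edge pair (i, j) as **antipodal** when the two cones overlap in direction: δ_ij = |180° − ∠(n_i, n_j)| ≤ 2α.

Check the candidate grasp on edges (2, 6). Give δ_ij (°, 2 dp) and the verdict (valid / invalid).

δ = 27.27°, valid

α = atan 0.45 = 24.23°;  2α = 48.46°
edge 2: e_2 = (-1.15, -1.79);  n_2 = (-0.8413, +0.5405)
edge 6: e_6 = (+1.87, +1.08);  n_6 = (+0.5001, -0.8660)
∠(n_2, n_6) = 152.73°
δ = |180° − 152.73°| = 27.27°
27.27° ≤ 2α = 48.46°  →  valid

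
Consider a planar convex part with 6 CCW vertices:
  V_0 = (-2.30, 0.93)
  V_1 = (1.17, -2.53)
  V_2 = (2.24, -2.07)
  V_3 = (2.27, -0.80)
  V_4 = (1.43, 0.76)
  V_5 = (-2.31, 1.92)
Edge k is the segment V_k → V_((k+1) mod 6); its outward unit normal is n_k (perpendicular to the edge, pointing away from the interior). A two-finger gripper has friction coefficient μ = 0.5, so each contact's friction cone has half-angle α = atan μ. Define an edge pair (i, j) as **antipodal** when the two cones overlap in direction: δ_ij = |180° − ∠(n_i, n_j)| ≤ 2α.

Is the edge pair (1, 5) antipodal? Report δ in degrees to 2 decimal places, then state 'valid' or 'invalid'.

α = atan 0.5 = 26.57°;  2α = 53.13°
edge 1: e_1 = (+1.07, +0.46);  n_1 = (+0.3950, -0.9187)
edge 5: e_5 = (+0.01, -0.99);  n_5 = (-0.9999, -0.0101)
∠(n_1, n_5) = 112.68°
δ = |180° − 112.68°| = 67.32°
67.32° > 2α = 53.13°  →  invalid

δ = 67.32°, invalid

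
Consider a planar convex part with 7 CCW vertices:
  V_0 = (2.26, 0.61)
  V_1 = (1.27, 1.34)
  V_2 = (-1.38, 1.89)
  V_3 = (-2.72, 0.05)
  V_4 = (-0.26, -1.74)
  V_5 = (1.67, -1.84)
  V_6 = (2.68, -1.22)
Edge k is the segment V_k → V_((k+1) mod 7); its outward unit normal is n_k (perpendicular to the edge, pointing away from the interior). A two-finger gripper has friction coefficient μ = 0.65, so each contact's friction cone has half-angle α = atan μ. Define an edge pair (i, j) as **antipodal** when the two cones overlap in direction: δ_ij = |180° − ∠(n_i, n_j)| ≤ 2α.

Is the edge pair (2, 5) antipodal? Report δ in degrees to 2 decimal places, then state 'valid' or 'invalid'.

α = atan 0.65 = 33.02°;  2α = 66.05°
edge 2: e_2 = (-1.34, -1.84);  n_2 = (-0.8084, +0.5887)
edge 5: e_5 = (+1.01, +0.62);  n_5 = (+0.5232, -0.8522)
∠(n_2, n_5) = 157.61°
δ = |180° − 157.61°| = 22.39°
22.39° ≤ 2α = 66.05°  →  valid

δ = 22.39°, valid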